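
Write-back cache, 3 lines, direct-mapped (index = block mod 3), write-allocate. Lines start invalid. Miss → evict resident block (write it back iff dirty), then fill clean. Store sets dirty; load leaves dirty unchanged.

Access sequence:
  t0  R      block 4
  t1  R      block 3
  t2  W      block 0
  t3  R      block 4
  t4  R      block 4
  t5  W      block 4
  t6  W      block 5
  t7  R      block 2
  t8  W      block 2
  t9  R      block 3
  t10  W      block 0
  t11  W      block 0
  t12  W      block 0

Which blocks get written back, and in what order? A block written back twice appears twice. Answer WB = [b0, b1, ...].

WB = [5, 0]

0: R B4 -> L1 miss  d=-]
1: R B3 -> L0 miss  d=-]
2: W B0 -> L0 miss  d=D]
3: R B4 -> L1 hit  d=-]
4: R B4 -> L1 hit  d=-]
5: W B4 -> L1 hit  d=D]
6: W B5 -> L2 miss  d=D]
7: R B2 -> L2 miss wb->B5  d=-]
8: W B2 -> L2 hit  d=D]
9: R B3 -> L0 miss wb->B0  d=-]
10: W B0 -> L0 miss  d=D]
11: W B0 -> L0 hit  d=D]
12: W B0 -> L0 hit  d=D]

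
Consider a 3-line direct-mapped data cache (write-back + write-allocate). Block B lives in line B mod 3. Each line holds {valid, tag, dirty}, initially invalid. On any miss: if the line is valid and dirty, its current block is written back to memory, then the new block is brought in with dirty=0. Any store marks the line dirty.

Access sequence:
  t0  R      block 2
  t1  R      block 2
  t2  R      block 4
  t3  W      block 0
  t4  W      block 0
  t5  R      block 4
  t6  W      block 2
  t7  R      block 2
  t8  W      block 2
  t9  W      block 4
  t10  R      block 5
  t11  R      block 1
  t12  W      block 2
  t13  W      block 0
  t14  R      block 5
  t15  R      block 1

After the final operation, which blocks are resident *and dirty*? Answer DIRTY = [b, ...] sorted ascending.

0: R B2 -> L2 miss  d=-]
1: R B2 -> L2 hit  d=-]
2: R B4 -> L1 miss  d=-]
3: W B0 -> L0 miss  d=D]
4: W B0 -> L0 hit  d=D]
5: R B4 -> L1 hit  d=-]
6: W B2 -> L2 hit  d=D]
7: R B2 -> L2 hit  d=D]
8: W B2 -> L2 hit  d=D]
9: W B4 -> L1 hit  d=D]
10: R B5 -> L2 miss wb->B2  d=-]
11: R B1 -> L1 miss wb->B4  d=-]
12: W B2 -> L2 miss  d=D]
13: W B0 -> L0 hit  d=D]
14: R B5 -> L2 miss wb->B2  d=-]
15: R B1 -> L1 hit  d=-]

DIRTY = [0]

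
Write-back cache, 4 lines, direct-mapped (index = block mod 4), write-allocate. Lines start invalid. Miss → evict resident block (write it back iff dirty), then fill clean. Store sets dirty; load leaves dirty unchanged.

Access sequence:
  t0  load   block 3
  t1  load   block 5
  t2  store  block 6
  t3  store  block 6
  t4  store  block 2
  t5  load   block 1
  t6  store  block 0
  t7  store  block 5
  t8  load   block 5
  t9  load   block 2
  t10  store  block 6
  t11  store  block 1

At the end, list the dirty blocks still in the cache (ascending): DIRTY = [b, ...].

DIRTY = [0, 1, 6]

0: R B3 → L3 miss [-]
1: R B5 → L1 miss [-]
2: W B6 → L2 miss [D]
3: W B6 → L2 hit [D]
4: W B2 → L2 miss wb→B6 [D]
5: R B1 → L1 miss [-]
6: W B0 → L0 miss [D]
7: W B5 → L1 miss [D]
8: R B5 → L1 hit [D]
9: R B2 → L2 hit [D]
10: W B6 → L2 miss wb→B2 [D]
11: W B1 → L1 miss wb→B5 [D]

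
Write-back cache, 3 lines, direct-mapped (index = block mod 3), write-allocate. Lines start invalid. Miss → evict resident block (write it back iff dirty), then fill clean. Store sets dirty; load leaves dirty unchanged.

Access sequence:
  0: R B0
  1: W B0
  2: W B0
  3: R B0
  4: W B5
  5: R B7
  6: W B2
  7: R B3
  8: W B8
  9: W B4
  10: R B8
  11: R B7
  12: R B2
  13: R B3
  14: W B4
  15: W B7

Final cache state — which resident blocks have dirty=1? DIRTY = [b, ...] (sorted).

0: R B0 → L0 miss [-]
1: W B0 → L0 hit [D]
2: W B0 → L0 hit [D]
3: R B0 → L0 hit [D]
4: W B5 → L2 miss [D]
5: R B7 → L1 miss [-]
6: W B2 → L2 miss wb→B5 [D]
7: R B3 → L0 miss wb→B0 [-]
8: W B8 → L2 miss wb→B2 [D]
9: W B4 → L1 miss [D]
10: R B8 → L2 hit [D]
11: R B7 → L1 miss wb→B4 [-]
12: R B2 → L2 miss wb→B8 [-]
13: R B3 → L0 hit [-]
14: W B4 → L1 miss [D]
15: W B7 → L1 miss wb→B4 [D]

DIRTY = [7]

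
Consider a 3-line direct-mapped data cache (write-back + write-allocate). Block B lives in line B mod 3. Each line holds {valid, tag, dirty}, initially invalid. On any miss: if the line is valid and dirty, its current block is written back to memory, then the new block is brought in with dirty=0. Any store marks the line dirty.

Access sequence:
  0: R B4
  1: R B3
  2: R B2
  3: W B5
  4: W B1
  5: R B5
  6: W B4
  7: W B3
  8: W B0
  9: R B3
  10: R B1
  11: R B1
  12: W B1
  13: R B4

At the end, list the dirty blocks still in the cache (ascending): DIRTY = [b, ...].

DIRTY = [5]

  0 | R B4 → L1 miss [-]
  1 | R B3 → L0 miss [-]
  2 | R B2 → L2 miss [-]
  3 | W B5 → L2 miss [D]
  4 | W B1 → L1 miss [D]
  5 | R B5 → L2 hit [D]
  6 | W B4 → L1 miss wb→B1 [D]
  7 | W B3 → L0 hit [D]
  8 | W B0 → L0 miss wb→B3 [D]
  9 | R B3 → L0 miss wb→B0 [-]
  10 | R B1 → L1 miss wb→B4 [-]
  11 | R B1 → L1 hit [-]
  12 | W B1 → L1 hit [D]
  13 | R B4 → L1 miss wb→B1 [-]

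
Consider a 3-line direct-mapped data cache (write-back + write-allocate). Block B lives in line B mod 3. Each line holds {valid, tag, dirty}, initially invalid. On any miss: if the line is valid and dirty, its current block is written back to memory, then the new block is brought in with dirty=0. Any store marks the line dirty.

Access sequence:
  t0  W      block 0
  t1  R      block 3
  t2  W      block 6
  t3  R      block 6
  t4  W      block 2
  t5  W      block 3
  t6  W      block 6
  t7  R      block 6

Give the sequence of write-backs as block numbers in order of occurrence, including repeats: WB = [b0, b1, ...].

WB = [0, 6, 3]

0: W B0 → L0 miss [D]
1: R B3 → L0 miss wb→B0 [-]
2: W B6 → L0 miss [D]
3: R B6 → L0 hit [D]
4: W B2 → L2 miss [D]
5: W B3 → L0 miss wb→B6 [D]
6: W B6 → L0 miss wb→B3 [D]
7: R B6 → L0 hit [D]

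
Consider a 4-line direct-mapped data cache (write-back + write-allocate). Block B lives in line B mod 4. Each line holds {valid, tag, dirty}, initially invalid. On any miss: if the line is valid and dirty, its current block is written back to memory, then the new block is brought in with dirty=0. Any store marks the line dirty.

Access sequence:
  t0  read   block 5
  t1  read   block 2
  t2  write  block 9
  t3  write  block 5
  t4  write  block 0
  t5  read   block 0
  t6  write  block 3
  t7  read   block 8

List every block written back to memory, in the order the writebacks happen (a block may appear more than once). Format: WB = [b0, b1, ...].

WB = [9, 0]

0: R B5 → L1 miss [-]
1: R B2 → L2 miss [-]
2: W B9 → L1 miss [D]
3: W B5 → L1 miss wb→B9 [D]
4: W B0 → L0 miss [D]
5: R B0 → L0 hit [D]
6: W B3 → L3 miss [D]
7: R B8 → L0 miss wb→B0 [-]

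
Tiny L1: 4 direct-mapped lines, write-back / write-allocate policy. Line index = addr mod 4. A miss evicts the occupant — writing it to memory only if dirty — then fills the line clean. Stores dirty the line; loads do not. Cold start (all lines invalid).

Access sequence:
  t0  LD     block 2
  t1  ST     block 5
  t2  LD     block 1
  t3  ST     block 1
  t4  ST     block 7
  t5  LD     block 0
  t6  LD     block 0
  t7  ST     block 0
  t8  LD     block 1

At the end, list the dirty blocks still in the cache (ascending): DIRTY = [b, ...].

DIRTY = [0, 1, 7]

0: R B2 -> L2 miss  d=-]
1: W B5 -> L1 miss  d=D]
2: R B1 -> L1 miss wb->B5  d=-]
3: W B1 -> L1 hit  d=D]
4: W B7 -> L3 miss  d=D]
5: R B0 -> L0 miss  d=-]
6: R B0 -> L0 hit  d=-]
7: W B0 -> L0 hit  d=D]
8: R B1 -> L1 hit  d=D]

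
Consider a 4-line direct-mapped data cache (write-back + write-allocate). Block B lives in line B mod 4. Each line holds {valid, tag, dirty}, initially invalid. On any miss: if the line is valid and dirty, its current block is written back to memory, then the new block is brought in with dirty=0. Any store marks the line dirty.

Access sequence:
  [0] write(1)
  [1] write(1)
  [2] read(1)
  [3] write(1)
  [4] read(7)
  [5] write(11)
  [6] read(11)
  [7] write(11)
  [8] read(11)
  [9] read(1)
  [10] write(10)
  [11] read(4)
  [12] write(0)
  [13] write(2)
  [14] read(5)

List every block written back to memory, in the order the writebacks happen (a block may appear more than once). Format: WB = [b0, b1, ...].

0: W B1 -> L1 miss  d=D]
1: W B1 -> L1 hit  d=D]
2: R B1 -> L1 hit  d=D]
3: W B1 -> L1 hit  d=D]
4: R B7 -> L3 miss  d=-]
5: W B11 -> L3 miss  d=D]
6: R B11 -> L3 hit  d=D]
7: W B11 -> L3 hit  d=D]
8: R B11 -> L3 hit  d=D]
9: R B1 -> L1 hit  d=D]
10: W B10 -> L2 miss  d=D]
11: R B4 -> L0 miss  d=-]
12: W B0 -> L0 miss  d=D]
13: W B2 -> L2 miss wb->B10  d=D]
14: R B5 -> L1 miss wb->B1  d=-]

WB = [10, 1]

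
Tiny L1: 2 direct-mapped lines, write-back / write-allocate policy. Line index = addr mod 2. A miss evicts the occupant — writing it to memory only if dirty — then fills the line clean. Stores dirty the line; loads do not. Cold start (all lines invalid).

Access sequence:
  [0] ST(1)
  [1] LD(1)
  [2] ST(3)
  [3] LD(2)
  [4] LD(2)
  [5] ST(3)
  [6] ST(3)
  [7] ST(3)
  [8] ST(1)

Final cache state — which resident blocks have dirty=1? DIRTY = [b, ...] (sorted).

DIRTY = [1]

  0 | W B1 → L1 miss [D]
  1 | R B1 → L1 hit [D]
  2 | W B3 → L1 miss wb→B1 [D]
  3 | R B2 → L0 miss [-]
  4 | R B2 → L0 hit [-]
  5 | W B3 → L1 hit [D]
  6 | W B3 → L1 hit [D]
  7 | W B3 → L1 hit [D]
  8 | W B1 → L1 miss wb→B3 [D]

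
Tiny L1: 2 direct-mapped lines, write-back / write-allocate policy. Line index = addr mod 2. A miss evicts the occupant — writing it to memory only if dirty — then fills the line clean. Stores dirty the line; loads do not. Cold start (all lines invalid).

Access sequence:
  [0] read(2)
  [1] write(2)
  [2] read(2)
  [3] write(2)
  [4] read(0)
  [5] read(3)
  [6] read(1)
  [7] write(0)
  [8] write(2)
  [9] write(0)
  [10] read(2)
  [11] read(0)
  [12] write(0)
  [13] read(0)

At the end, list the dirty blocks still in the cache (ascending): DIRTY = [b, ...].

DIRTY = [0]

0: R B2 -> L0 miss  d=-]
1: W B2 -> L0 hit  d=D]
2: R B2 -> L0 hit  d=D]
3: W B2 -> L0 hit  d=D]
4: R B0 -> L0 miss wb->B2  d=-]
5: R B3 -> L1 miss  d=-]
6: R B1 -> L1 miss  d=-]
7: W B0 -> L0 hit  d=D]
8: W B2 -> L0 miss wb->B0  d=D]
9: W B0 -> L0 miss wb->B2  d=D]
10: R B2 -> L0 miss wb->B0  d=-]
11: R B0 -> L0 miss  d=-]
12: W B0 -> L0 hit  d=D]
13: R B0 -> L0 hit  d=D]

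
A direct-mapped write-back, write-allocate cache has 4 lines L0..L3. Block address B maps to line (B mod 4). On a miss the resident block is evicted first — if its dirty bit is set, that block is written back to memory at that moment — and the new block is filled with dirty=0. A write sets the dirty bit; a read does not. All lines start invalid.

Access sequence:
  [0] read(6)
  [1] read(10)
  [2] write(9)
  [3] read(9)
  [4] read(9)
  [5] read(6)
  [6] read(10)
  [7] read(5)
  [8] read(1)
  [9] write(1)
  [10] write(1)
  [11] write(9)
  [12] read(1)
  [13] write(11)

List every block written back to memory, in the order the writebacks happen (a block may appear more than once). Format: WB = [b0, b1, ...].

0: R B6 → L2 miss [-]
1: R B10 → L2 miss [-]
2: W B9 → L1 miss [D]
3: R B9 → L1 hit [D]
4: R B9 → L1 hit [D]
5: R B6 → L2 miss [-]
6: R B10 → L2 miss [-]
7: R B5 → L1 miss wb→B9 [-]
8: R B1 → L1 miss [-]
9: W B1 → L1 hit [D]
10: W B1 → L1 hit [D]
11: W B9 → L1 miss wb→B1 [D]
12: R B1 → L1 miss wb→B9 [-]
13: W B11 → L3 miss [D]

WB = [9, 1, 9]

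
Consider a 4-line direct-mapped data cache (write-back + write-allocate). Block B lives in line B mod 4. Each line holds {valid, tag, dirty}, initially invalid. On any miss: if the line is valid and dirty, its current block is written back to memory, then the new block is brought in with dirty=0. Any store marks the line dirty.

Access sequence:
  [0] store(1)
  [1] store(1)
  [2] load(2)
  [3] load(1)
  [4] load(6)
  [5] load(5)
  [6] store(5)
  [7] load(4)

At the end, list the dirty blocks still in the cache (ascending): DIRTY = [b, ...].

0: W B1 → L1 miss [D]
1: W B1 → L1 hit [D]
2: R B2 → L2 miss [-]
3: R B1 → L1 hit [D]
4: R B6 → L2 miss [-]
5: R B5 → L1 miss wb→B1 [-]
6: W B5 → L1 hit [D]
7: R B4 → L0 miss [-]

DIRTY = [5]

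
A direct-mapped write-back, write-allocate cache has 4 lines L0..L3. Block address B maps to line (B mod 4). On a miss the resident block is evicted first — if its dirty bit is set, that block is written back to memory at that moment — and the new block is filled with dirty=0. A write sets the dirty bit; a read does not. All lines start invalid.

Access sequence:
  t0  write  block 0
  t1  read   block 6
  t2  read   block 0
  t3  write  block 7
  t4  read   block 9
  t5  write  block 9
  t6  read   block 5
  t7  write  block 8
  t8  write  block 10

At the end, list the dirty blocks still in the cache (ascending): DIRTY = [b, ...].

  0 | W B0 → L0 miss [D]
  1 | R B6 → L2 miss [-]
  2 | R B0 → L0 hit [D]
  3 | W B7 → L3 miss [D]
  4 | R B9 → L1 miss [-]
  5 | W B9 → L1 hit [D]
  6 | R B5 → L1 miss wb→B9 [-]
  7 | W B8 → L0 miss wb→B0 [D]
  8 | W B10 → L2 miss [D]

DIRTY = [7, 8, 10]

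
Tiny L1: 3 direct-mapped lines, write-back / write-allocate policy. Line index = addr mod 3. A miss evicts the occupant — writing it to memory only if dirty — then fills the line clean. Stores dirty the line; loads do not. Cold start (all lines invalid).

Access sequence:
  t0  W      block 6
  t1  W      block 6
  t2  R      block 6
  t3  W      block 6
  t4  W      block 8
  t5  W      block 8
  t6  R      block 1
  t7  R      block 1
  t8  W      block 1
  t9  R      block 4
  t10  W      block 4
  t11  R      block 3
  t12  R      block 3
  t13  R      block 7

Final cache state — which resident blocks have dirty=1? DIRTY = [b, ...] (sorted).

DIRTY = [8]

  0 | W B6 → L0 miss [D]
  1 | W B6 → L0 hit [D]
  2 | R B6 → L0 hit [D]
  3 | W B6 → L0 hit [D]
  4 | W B8 → L2 miss [D]
  5 | W B8 → L2 hit [D]
  6 | R B1 → L1 miss [-]
  7 | R B1 → L1 hit [-]
  8 | W B1 → L1 hit [D]
  9 | R B4 → L1 miss wb→B1 [-]
  10 | W B4 → L1 hit [D]
  11 | R B3 → L0 miss wb→B6 [-]
  12 | R B3 → L0 hit [-]
  13 | R B7 → L1 miss wb→B4 [-]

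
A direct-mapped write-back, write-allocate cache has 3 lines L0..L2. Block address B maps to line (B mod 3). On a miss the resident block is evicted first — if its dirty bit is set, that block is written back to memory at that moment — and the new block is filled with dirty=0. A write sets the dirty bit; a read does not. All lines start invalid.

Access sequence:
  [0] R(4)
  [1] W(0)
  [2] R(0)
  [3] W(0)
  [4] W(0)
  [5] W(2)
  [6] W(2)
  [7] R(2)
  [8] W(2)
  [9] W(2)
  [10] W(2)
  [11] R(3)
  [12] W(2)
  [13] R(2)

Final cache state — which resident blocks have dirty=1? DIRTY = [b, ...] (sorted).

DIRTY = [2]

0: R B4 → L1 miss [-]
1: W B0 → L0 miss [D]
2: R B0 → L0 hit [D]
3: W B0 → L0 hit [D]
4: W B0 → L0 hit [D]
5: W B2 → L2 miss [D]
6: W B2 → L2 hit [D]
7: R B2 → L2 hit [D]
8: W B2 → L2 hit [D]
9: W B2 → L2 hit [D]
10: W B2 → L2 hit [D]
11: R B3 → L0 miss wb→B0 [-]
12: W B2 → L2 hit [D]
13: R B2 → L2 hit [D]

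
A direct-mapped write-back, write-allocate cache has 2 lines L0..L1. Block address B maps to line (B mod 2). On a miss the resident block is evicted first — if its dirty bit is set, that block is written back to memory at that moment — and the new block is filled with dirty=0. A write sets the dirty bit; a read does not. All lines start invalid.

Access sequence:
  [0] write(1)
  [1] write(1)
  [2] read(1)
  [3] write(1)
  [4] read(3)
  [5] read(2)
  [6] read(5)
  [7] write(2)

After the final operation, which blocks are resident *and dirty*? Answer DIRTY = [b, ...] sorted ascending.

0: W B1 → L1 miss [D]
1: W B1 → L1 hit [D]
2: R B1 → L1 hit [D]
3: W B1 → L1 hit [D]
4: R B3 → L1 miss wb→B1 [-]
5: R B2 → L0 miss [-]
6: R B5 → L1 miss [-]
7: W B2 → L0 hit [D]

DIRTY = [2]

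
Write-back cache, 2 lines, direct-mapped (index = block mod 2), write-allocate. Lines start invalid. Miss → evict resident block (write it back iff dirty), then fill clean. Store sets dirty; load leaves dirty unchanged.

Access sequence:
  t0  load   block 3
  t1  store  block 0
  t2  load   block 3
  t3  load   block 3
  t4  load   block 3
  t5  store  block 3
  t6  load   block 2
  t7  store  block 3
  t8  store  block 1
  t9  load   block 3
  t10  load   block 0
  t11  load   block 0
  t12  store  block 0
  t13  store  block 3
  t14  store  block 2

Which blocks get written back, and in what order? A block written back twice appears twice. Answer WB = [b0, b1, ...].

WB = [0, 3, 1, 0]

  0 | R B3 → L1 miss [-]
  1 | W B0 → L0 miss [D]
  2 | R B3 → L1 hit [-]
  3 | R B3 → L1 hit [-]
  4 | R B3 → L1 hit [-]
  5 | W B3 → L1 hit [D]
  6 | R B2 → L0 miss wb→B0 [-]
  7 | W B3 → L1 hit [D]
  8 | W B1 → L1 miss wb→B3 [D]
  9 | R B3 → L1 miss wb→B1 [-]
  10 | R B0 → L0 miss [-]
  11 | R B0 → L0 hit [-]
  12 | W B0 → L0 hit [D]
  13 | W B3 → L1 hit [D]
  14 | W B2 → L0 miss wb→B0 [D]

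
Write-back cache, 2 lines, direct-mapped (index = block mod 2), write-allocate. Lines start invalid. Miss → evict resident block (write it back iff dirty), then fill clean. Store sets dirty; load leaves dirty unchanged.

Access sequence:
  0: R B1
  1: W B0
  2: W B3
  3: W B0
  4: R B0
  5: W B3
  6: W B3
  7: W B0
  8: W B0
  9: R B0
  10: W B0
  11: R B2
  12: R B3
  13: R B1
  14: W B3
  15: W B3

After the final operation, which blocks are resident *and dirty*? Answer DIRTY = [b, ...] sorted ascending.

DIRTY = [3]

0: R B1 → L1 miss [-]
1: W B0 → L0 miss [D]
2: W B3 → L1 miss [D]
3: W B0 → L0 hit [D]
4: R B0 → L0 hit [D]
5: W B3 → L1 hit [D]
6: W B3 → L1 hit [D]
7: W B0 → L0 hit [D]
8: W B0 → L0 hit [D]
9: R B0 → L0 hit [D]
10: W B0 → L0 hit [D]
11: R B2 → L0 miss wb→B0 [-]
12: R B3 → L1 hit [D]
13: R B1 → L1 miss wb→B3 [-]
14: W B3 → L1 miss [D]
15: W B3 → L1 hit [D]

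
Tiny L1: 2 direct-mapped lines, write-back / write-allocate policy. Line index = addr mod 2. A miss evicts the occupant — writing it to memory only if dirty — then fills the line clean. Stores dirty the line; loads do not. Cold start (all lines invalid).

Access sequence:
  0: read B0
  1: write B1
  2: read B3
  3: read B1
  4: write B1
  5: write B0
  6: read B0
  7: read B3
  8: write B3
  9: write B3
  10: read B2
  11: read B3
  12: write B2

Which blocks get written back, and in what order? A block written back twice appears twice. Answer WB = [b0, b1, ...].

WB = [1, 1, 0]

0: R B0 -> L0 miss  d=-]
1: W B1 -> L1 miss  d=D]
2: R B3 -> L1 miss wb->B1  d=-]
3: R B1 -> L1 miss  d=-]
4: W B1 -> L1 hit  d=D]
5: W B0 -> L0 hit  d=D]
6: R B0 -> L0 hit  d=D]
7: R B3 -> L1 miss wb->B1  d=-]
8: W B3 -> L1 hit  d=D]
9: W B3 -> L1 hit  d=D]
10: R B2 -> L0 miss wb->B0  d=-]
11: R B3 -> L1 hit  d=D]
12: W B2 -> L0 hit  d=D]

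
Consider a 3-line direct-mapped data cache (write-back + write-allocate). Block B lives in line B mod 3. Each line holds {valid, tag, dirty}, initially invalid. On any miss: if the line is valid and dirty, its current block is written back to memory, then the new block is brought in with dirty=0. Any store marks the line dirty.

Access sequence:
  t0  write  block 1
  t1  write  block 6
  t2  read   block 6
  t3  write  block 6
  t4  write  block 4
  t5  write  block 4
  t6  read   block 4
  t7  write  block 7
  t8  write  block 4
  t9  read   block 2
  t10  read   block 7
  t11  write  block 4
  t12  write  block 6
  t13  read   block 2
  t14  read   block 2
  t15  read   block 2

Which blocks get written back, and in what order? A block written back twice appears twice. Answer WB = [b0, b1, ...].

WB = [1, 4, 7, 4]

  0 | W B1 → L1 miss [D]
  1 | W B6 → L0 miss [D]
  2 | R B6 → L0 hit [D]
  3 | W B6 → L0 hit [D]
  4 | W B4 → L1 miss wb→B1 [D]
  5 | W B4 → L1 hit [D]
  6 | R B4 → L1 hit [D]
  7 | W B7 → L1 miss wb→B4 [D]
  8 | W B4 → L1 miss wb→B7 [D]
  9 | R B2 → L2 miss [-]
  10 | R B7 → L1 miss wb→B4 [-]
  11 | W B4 → L1 miss [D]
  12 | W B6 → L0 hit [D]
  13 | R B2 → L2 hit [-]
  14 | R B2 → L2 hit [-]
  15 | R B2 → L2 hit [-]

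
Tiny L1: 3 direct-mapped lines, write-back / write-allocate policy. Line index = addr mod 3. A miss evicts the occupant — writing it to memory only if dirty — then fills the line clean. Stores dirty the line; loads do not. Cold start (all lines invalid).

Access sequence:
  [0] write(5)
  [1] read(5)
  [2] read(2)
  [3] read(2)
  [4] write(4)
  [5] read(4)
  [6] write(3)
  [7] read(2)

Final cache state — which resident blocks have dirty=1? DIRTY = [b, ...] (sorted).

DIRTY = [3, 4]

0: W B5 → L2 miss [D]
1: R B5 → L2 hit [D]
2: R B2 → L2 miss wb→B5 [-]
3: R B2 → L2 hit [-]
4: W B4 → L1 miss [D]
5: R B4 → L1 hit [D]
6: W B3 → L0 miss [D]
7: R B2 → L2 hit [-]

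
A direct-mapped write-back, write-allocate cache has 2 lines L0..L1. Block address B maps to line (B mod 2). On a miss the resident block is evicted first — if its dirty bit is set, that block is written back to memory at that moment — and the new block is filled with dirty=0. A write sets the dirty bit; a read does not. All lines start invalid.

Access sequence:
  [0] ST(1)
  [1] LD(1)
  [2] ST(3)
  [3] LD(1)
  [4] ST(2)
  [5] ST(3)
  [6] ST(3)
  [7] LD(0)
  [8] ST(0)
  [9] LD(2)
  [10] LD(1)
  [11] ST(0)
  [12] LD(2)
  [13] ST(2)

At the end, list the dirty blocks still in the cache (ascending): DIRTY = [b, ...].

DIRTY = [2]

0: W B1 → L1 miss [D]
1: R B1 → L1 hit [D]
2: W B3 → L1 miss wb→B1 [D]
3: R B1 → L1 miss wb→B3 [-]
4: W B2 → L0 miss [D]
5: W B3 → L1 miss [D]
6: W B3 → L1 hit [D]
7: R B0 → L0 miss wb→B2 [-]
8: W B0 → L0 hit [D]
9: R B2 → L0 miss wb→B0 [-]
10: R B1 → L1 miss wb→B3 [-]
11: W B0 → L0 miss [D]
12: R B2 → L0 miss wb→B0 [-]
13: W B2 → L0 hit [D]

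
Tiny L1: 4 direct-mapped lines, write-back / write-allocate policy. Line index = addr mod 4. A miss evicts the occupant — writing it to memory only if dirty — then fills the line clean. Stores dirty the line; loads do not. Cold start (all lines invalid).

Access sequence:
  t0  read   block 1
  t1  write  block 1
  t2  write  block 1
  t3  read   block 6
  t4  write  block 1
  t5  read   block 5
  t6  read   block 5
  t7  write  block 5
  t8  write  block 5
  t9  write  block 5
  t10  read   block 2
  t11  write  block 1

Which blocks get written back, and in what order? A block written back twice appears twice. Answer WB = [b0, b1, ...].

  0 | R B1 → L1 miss [-]
  1 | W B1 → L1 hit [D]
  2 | W B1 → L1 hit [D]
  3 | R B6 → L2 miss [-]
  4 | W B1 → L1 hit [D]
  5 | R B5 → L1 miss wb→B1 [-]
  6 | R B5 → L1 hit [-]
  7 | W B5 → L1 hit [D]
  8 | W B5 → L1 hit [D]
  9 | W B5 → L1 hit [D]
  10 | R B2 → L2 miss [-]
  11 | W B1 → L1 miss wb→B5 [D]

WB = [1, 5]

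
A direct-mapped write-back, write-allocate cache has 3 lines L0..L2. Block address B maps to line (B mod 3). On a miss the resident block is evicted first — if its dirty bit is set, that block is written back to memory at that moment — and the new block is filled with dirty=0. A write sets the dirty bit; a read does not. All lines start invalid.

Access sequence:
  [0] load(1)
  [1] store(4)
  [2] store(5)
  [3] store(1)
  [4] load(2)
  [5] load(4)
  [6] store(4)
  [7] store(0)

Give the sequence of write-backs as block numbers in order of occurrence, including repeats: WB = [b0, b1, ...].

WB = [4, 5, 1]

0: R B1 -> L1 miss  d=-]
1: W B4 -> L1 miss  d=D]
2: W B5 -> L2 miss  d=D]
3: W B1 -> L1 miss wb->B4  d=D]
4: R B2 -> L2 miss wb->B5  d=-]
5: R B4 -> L1 miss wb->B1  d=-]
6: W B4 -> L1 hit  d=D]
7: W B0 -> L0 miss  d=D]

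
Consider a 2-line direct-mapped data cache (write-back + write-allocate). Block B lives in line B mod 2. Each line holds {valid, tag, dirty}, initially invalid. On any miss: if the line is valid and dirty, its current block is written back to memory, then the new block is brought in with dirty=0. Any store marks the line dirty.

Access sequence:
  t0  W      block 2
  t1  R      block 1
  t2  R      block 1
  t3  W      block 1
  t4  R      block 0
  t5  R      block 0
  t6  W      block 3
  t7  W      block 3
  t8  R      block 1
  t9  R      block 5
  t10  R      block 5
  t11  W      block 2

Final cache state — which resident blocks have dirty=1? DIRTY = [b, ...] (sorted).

0: W B2 -> L0 miss  d=D]
1: R B1 -> L1 miss  d=-]
2: R B1 -> L1 hit  d=-]
3: W B1 -> L1 hit  d=D]
4: R B0 -> L0 miss wb->B2  d=-]
5: R B0 -> L0 hit  d=-]
6: W B3 -> L1 miss wb->B1  d=D]
7: W B3 -> L1 hit  d=D]
8: R B1 -> L1 miss wb->B3  d=-]
9: R B5 -> L1 miss  d=-]
10: R B5 -> L1 hit  d=-]
11: W B2 -> L0 miss  d=D]

DIRTY = [2]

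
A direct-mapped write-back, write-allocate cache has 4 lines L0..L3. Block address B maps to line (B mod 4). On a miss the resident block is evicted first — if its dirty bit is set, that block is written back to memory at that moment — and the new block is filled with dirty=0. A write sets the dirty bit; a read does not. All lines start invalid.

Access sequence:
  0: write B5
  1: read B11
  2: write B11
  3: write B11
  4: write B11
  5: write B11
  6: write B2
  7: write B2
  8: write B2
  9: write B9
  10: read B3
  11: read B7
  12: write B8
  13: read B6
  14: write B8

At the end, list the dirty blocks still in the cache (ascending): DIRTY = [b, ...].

DIRTY = [8, 9]

0: W B5 → L1 miss [D]
1: R B11 → L3 miss [-]
2: W B11 → L3 hit [D]
3: W B11 → L3 hit [D]
4: W B11 → L3 hit [D]
5: W B11 → L3 hit [D]
6: W B2 → L2 miss [D]
7: W B2 → L2 hit [D]
8: W B2 → L2 hit [D]
9: W B9 → L1 miss wb→B5 [D]
10: R B3 → L3 miss wb→B11 [-]
11: R B7 → L3 miss [-]
12: W B8 → L0 miss [D]
13: R B6 → L2 miss wb→B2 [-]
14: W B8 → L0 hit [D]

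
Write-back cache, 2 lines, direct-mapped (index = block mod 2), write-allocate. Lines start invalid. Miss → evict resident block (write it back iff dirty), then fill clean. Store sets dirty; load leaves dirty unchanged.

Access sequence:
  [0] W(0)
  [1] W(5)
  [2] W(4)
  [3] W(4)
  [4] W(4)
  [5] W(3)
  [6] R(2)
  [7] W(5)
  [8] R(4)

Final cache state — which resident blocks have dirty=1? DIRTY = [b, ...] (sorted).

0: W B0 → L0 miss [D]
1: W B5 → L1 miss [D]
2: W B4 → L0 miss wb→B0 [D]
3: W B4 → L0 hit [D]
4: W B4 → L0 hit [D]
5: W B3 → L1 miss wb→B5 [D]
6: R B2 → L0 miss wb→B4 [-]
7: W B5 → L1 miss wb→B3 [D]
8: R B4 → L0 miss [-]

DIRTY = [5]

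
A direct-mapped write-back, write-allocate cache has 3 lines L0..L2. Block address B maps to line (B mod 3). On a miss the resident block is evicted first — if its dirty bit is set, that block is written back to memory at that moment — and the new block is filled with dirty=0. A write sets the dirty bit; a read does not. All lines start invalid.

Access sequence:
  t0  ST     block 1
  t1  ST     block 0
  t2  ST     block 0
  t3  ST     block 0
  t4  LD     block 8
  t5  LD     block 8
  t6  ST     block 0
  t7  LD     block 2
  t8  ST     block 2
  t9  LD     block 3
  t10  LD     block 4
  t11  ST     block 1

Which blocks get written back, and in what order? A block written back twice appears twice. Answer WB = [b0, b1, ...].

WB = [0, 1]

  0 | W B1 → L1 miss [D]
  1 | W B0 → L0 miss [D]
  2 | W B0 → L0 hit [D]
  3 | W B0 → L0 hit [D]
  4 | R B8 → L2 miss [-]
  5 | R B8 → L2 hit [-]
  6 | W B0 → L0 hit [D]
  7 | R B2 → L2 miss [-]
  8 | W B2 → L2 hit [D]
  9 | R B3 → L0 miss wb→B0 [-]
  10 | R B4 → L1 miss wb→B1 [-]
  11 | W B1 → L1 miss [D]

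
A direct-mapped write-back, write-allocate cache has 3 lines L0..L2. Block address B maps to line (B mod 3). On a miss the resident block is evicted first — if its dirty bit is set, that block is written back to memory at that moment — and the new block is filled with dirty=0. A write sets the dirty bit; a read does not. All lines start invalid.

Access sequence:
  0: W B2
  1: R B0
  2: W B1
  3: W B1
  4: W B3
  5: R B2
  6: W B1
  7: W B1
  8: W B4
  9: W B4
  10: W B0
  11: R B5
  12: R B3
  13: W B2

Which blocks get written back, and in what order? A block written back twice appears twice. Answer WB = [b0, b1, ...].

  0 | W B2 → L2 miss [D]
  1 | R B0 → L0 miss [-]
  2 | W B1 → L1 miss [D]
  3 | W B1 → L1 hit [D]
  4 | W B3 → L0 miss [D]
  5 | R B2 → L2 hit [D]
  6 | W B1 → L1 hit [D]
  7 | W B1 → L1 hit [D]
  8 | W B4 → L1 miss wb→B1 [D]
  9 | W B4 → L1 hit [D]
  10 | W B0 → L0 miss wb→B3 [D]
  11 | R B5 → L2 miss wb→B2 [-]
  12 | R B3 → L0 miss wb→B0 [-]
  13 | W B2 → L2 miss [D]

WB = [1, 3, 2, 0]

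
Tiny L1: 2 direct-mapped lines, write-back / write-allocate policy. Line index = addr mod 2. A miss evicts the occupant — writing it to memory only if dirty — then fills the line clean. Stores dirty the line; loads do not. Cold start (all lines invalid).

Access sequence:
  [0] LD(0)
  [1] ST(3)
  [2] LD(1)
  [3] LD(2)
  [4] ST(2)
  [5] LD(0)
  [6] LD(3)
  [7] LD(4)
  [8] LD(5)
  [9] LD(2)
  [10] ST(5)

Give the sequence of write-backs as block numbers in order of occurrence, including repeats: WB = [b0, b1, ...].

WB = [3, 2]

  0 | R B0 → L0 miss [-]
  1 | W B3 → L1 miss [D]
  2 | R B1 → L1 miss wb→B3 [-]
  3 | R B2 → L0 miss [-]
  4 | W B2 → L0 hit [D]
  5 | R B0 → L0 miss wb→B2 [-]
  6 | R B3 → L1 miss [-]
  7 | R B4 → L0 miss [-]
  8 | R B5 → L1 miss [-]
  9 | R B2 → L0 miss [-]
  10 | W B5 → L1 hit [D]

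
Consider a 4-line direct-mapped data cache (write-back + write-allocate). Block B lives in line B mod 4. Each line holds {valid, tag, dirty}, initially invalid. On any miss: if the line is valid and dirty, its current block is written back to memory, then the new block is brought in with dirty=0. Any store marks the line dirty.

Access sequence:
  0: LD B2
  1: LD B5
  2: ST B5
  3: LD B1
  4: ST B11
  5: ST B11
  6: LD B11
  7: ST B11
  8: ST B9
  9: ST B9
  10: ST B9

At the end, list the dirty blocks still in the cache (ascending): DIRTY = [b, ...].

0: R B2 -> L2 miss  d=-]
1: R B5 -> L1 miss  d=-]
2: W B5 -> L1 hit  d=D]
3: R B1 -> L1 miss wb->B5  d=-]
4: W B11 -> L3 miss  d=D]
5: W B11 -> L3 hit  d=D]
6: R B11 -> L3 hit  d=D]
7: W B11 -> L3 hit  d=D]
8: W B9 -> L1 miss  d=D]
9: W B9 -> L1 hit  d=D]
10: W B9 -> L1 hit  d=D]

DIRTY = [9, 11]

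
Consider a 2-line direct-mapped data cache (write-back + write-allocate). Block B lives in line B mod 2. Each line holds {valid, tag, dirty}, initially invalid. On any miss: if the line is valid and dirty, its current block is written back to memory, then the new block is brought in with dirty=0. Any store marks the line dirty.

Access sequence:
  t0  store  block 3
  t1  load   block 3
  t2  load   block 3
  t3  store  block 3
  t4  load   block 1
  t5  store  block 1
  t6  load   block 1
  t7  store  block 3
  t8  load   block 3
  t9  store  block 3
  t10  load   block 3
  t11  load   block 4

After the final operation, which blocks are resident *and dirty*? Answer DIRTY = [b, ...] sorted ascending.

DIRTY = [3]

  0 | W B3 → L1 miss [D]
  1 | R B3 → L1 hit [D]
  2 | R B3 → L1 hit [D]
  3 | W B3 → L1 hit [D]
  4 | R B1 → L1 miss wb→B3 [-]
  5 | W B1 → L1 hit [D]
  6 | R B1 → L1 hit [D]
  7 | W B3 → L1 miss wb→B1 [D]
  8 | R B3 → L1 hit [D]
  9 | W B3 → L1 hit [D]
  10 | R B3 → L1 hit [D]
  11 | R B4 → L0 miss [-]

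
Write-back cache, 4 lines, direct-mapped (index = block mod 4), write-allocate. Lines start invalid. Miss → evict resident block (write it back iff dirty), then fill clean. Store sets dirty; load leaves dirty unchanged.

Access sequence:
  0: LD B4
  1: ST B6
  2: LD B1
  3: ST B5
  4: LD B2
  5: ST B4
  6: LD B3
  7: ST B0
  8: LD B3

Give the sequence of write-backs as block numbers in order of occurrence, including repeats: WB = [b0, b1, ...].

0: R B4 → L0 miss [-]
1: W B6 → L2 miss [D]
2: R B1 → L1 miss [-]
3: W B5 → L1 miss [D]
4: R B2 → L2 miss wb→B6 [-]
5: W B4 → L0 hit [D]
6: R B3 → L3 miss [-]
7: W B0 → L0 miss wb→B4 [D]
8: R B3 → L3 hit [-]

WB = [6, 4]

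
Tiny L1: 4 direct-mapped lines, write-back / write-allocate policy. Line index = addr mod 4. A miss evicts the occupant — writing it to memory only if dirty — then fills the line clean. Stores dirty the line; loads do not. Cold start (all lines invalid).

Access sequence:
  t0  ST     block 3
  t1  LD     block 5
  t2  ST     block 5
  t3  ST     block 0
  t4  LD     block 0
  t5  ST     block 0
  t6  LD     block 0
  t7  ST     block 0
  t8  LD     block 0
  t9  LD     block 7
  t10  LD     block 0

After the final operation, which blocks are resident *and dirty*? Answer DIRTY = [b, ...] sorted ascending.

DIRTY = [0, 5]

  0 | W B3 → L3 miss [D]
  1 | R B5 → L1 miss [-]
  2 | W B5 → L1 hit [D]
  3 | W B0 → L0 miss [D]
  4 | R B0 → L0 hit [D]
  5 | W B0 → L0 hit [D]
  6 | R B0 → L0 hit [D]
  7 | W B0 → L0 hit [D]
  8 | R B0 → L0 hit [D]
  9 | R B7 → L3 miss wb→B3 [-]
  10 | R B0 → L0 hit [D]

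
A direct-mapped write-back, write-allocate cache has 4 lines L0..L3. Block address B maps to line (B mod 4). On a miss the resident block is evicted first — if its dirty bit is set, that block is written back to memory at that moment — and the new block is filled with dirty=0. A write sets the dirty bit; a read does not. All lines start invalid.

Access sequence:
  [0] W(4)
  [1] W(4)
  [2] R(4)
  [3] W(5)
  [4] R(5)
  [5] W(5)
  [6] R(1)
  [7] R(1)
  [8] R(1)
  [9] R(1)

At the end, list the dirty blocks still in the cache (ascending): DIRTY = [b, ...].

0: W B4 → L0 miss [D]
1: W B4 → L0 hit [D]
2: R B4 → L0 hit [D]
3: W B5 → L1 miss [D]
4: R B5 → L1 hit [D]
5: W B5 → L1 hit [D]
6: R B1 → L1 miss wb→B5 [-]
7: R B1 → L1 hit [-]
8: R B1 → L1 hit [-]
9: R B1 → L1 hit [-]

DIRTY = [4]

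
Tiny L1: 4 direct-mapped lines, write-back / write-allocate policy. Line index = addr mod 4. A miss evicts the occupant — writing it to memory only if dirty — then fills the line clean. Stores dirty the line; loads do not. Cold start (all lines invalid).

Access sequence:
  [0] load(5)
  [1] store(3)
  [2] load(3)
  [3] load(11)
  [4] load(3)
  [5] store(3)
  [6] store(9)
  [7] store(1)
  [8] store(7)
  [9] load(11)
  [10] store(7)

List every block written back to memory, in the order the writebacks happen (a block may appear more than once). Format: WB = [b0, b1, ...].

WB = [3, 9, 3, 7]

0: R B5 → L1 miss [-]
1: W B3 → L3 miss [D]
2: R B3 → L3 hit [D]
3: R B11 → L3 miss wb→B3 [-]
4: R B3 → L3 miss [-]
5: W B3 → L3 hit [D]
6: W B9 → L1 miss [D]
7: W B1 → L1 miss wb→B9 [D]
8: W B7 → L3 miss wb→B3 [D]
9: R B11 → L3 miss wb→B7 [-]
10: W B7 → L3 miss [D]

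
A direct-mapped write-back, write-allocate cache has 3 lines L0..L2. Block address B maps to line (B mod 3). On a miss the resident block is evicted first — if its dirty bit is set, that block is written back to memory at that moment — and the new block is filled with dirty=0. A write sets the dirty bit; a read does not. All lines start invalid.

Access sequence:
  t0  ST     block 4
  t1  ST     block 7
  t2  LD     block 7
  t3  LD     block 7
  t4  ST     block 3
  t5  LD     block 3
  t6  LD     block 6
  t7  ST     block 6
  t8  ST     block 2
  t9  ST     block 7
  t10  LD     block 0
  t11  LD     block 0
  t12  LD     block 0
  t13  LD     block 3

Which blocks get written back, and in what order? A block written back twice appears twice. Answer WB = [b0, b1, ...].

WB = [4, 3, 6]

  0 | W B4 → L1 miss [D]
  1 | W B7 → L1 miss wb→B4 [D]
  2 | R B7 → L1 hit [D]
  3 | R B7 → L1 hit [D]
  4 | W B3 → L0 miss [D]
  5 | R B3 → L0 hit [D]
  6 | R B6 → L0 miss wb→B3 [-]
  7 | W B6 → L0 hit [D]
  8 | W B2 → L2 miss [D]
  9 | W B7 → L1 hit [D]
  10 | R B0 → L0 miss wb→B6 [-]
  11 | R B0 → L0 hit [-]
  12 | R B0 → L0 hit [-]
  13 | R B3 → L0 miss [-]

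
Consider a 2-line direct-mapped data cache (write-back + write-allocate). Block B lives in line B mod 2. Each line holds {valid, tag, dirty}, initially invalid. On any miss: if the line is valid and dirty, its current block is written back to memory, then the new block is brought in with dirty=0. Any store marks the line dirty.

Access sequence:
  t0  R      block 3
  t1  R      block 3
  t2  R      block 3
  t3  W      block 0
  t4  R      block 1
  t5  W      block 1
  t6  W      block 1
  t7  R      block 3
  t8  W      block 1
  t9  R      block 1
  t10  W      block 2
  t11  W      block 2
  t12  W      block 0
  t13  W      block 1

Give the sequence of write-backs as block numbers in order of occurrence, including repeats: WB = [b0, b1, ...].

  0 | R B3 → L1 miss [-]
  1 | R B3 → L1 hit [-]
  2 | R B3 → L1 hit [-]
  3 | W B0 → L0 miss [D]
  4 | R B1 → L1 miss [-]
  5 | W B1 → L1 hit [D]
  6 | W B1 → L1 hit [D]
  7 | R B3 → L1 miss wb→B1 [-]
  8 | W B1 → L1 miss [D]
  9 | R B1 → L1 hit [D]
  10 | W B2 → L0 miss wb→B0 [D]
  11 | W B2 → L0 hit [D]
  12 | W B0 → L0 miss wb→B2 [D]
  13 | W B1 → L1 hit [D]

WB = [1, 0, 2]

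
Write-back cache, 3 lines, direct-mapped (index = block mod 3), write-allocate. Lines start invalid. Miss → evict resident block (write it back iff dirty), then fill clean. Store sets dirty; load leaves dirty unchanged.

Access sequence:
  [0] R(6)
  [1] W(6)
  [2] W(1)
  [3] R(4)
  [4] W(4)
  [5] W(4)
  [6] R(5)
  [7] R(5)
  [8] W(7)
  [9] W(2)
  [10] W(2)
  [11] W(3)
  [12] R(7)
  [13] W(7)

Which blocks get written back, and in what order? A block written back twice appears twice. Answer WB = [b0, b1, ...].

0: R B6 → L0 miss [-]
1: W B6 → L0 hit [D]
2: W B1 → L1 miss [D]
3: R B4 → L1 miss wb→B1 [-]
4: W B4 → L1 hit [D]
5: W B4 → L1 hit [D]
6: R B5 → L2 miss [-]
7: R B5 → L2 hit [-]
8: W B7 → L1 miss wb→B4 [D]
9: W B2 → L2 miss [D]
10: W B2 → L2 hit [D]
11: W B3 → L0 miss wb→B6 [D]
12: R B7 → L1 hit [D]
13: W B7 → L1 hit [D]

WB = [1, 4, 6]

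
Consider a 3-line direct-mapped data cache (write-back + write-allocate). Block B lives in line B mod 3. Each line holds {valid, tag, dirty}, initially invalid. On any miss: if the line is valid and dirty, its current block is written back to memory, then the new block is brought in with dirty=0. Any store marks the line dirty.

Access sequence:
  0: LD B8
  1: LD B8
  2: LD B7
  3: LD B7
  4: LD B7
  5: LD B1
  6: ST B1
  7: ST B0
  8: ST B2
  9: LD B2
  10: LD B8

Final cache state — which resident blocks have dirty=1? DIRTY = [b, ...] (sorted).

0: R B8 -> L2 miss  d=-]
1: R B8 -> L2 hit  d=-]
2: R B7 -> L1 miss  d=-]
3: R B7 -> L1 hit  d=-]
4: R B7 -> L1 hit  d=-]
5: R B1 -> L1 miss  d=-]
6: W B1 -> L1 hit  d=D]
7: W B0 -> L0 miss  d=D]
8: W B2 -> L2 miss  d=D]
9: R B2 -> L2 hit  d=D]
10: R B8 -> L2 miss wb->B2  d=-]

DIRTY = [0, 1]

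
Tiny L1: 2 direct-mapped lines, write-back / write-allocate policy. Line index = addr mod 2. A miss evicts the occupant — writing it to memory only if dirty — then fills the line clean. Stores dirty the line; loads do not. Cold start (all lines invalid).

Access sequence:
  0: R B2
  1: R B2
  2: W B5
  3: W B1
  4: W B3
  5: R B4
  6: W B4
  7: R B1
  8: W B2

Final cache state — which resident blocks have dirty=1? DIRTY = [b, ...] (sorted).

0: R B2 → L0 miss [-]
1: R B2 → L0 hit [-]
2: W B5 → L1 miss [D]
3: W B1 → L1 miss wb→B5 [D]
4: W B3 → L1 miss wb→B1 [D]
5: R B4 → L0 miss [-]
6: W B4 → L0 hit [D]
7: R B1 → L1 miss wb→B3 [-]
8: W B2 → L0 miss wb→B4 [D]

DIRTY = [2]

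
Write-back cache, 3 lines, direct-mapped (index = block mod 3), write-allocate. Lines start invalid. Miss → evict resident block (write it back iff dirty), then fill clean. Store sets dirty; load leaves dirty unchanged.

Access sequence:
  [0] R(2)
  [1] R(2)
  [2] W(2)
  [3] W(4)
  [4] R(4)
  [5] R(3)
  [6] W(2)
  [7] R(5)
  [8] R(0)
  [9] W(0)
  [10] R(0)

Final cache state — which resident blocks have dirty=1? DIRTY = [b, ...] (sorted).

DIRTY = [0, 4]

  0 | R B2 → L2 miss [-]
  1 | R B2 → L2 hit [-]
  2 | W B2 → L2 hit [D]
  3 | W B4 → L1 miss [D]
  4 | R B4 → L1 hit [D]
  5 | R B3 → L0 miss [-]
  6 | W B2 → L2 hit [D]
  7 | R B5 → L2 miss wb→B2 [-]
  8 | R B0 → L0 miss [-]
  9 | W B0 → L0 hit [D]
  10 | R B0 → L0 hit [D]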